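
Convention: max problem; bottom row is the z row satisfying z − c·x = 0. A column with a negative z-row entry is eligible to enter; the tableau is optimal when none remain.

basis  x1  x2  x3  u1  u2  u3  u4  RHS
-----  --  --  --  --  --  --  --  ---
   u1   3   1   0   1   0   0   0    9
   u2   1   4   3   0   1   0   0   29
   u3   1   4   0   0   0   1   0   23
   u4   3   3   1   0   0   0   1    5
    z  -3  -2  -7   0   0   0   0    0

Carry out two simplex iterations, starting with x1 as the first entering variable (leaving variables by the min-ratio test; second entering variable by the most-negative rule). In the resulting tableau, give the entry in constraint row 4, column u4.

1

Ratio test on column x1 — row 1: 9/3 = 3; row 2: 29/1 = 29; row 3: 23/1 = 23; row 4: 5/3 = 5/3. Minimum is 5/3 at row 4 (u4 leaves); pivot element 3.
Divide row 4 by 3; eliminate column x1 from the other rows.
Second iteration: most negative z-row entry is -6 in column x3, so x3 enters.
Ratio test on column x3 — row 1: entry -1 ≤ 0; row 2: (82/3)/(8/3) = 41/4; row 3: entry -1/3 ≤ 0; row 4: (5/3)/(1/3) = 5. Minimum is 5 at row 4 (x1 leaves); pivot element 1/3.
Divide row 4 by 1/3; eliminate column x3 from the other rows.
After both pivots, the entry at constraint row 4, column u4 is 1.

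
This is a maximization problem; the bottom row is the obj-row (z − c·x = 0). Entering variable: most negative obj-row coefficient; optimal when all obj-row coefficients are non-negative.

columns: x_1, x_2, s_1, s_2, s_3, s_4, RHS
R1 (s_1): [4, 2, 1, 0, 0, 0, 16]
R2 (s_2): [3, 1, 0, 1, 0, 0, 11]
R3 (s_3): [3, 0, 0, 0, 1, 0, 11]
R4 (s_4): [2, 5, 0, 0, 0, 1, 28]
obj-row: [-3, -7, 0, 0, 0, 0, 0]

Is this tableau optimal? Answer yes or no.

The obj-row has a negative entry -7 in column x_2, so it is not optimal.

no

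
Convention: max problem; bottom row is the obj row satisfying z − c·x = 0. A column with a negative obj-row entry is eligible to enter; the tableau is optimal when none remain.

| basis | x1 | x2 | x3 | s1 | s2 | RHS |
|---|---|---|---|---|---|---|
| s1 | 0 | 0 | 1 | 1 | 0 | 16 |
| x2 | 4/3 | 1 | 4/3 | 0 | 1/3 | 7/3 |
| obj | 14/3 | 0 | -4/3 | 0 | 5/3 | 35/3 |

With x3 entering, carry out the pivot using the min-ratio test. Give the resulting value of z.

Ratio test on column x3 — row 1: 16/1 = 16; row 2: (7/3)/(4/3) = 7/4. Minimum is 7/4 at row 2 (x2 leaves); pivot element 4/3.
Pivot on row 2; the obj-row RHS becomes 35/3 − (-4/3)·(7/4) = 14.

14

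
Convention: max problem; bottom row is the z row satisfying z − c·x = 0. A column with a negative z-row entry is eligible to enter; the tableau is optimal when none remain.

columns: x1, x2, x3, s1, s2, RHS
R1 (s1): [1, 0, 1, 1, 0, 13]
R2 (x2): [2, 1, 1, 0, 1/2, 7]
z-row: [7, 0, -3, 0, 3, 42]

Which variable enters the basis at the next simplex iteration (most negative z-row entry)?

x3

Negative z-row entries: x3: -3.
The most negative is -3 in column x3, so x3 enters.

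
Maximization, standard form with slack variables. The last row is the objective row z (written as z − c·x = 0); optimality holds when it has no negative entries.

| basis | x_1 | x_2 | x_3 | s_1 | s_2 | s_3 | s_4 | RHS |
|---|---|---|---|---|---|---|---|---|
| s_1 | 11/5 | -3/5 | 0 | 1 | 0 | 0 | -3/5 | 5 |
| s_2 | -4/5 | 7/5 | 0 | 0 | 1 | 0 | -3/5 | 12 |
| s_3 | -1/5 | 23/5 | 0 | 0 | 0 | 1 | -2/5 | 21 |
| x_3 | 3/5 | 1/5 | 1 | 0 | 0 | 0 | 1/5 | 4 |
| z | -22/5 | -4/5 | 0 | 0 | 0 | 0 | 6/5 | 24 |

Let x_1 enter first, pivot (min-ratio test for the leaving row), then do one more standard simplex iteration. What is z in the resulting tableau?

Ratio test on column x_1 — row 1: 5/(11/5) = 25/11; row 2: entry -4/5 ≤ 0; row 3: entry -1/5 ≤ 0; row 4: 4/(3/5) = 20/3. Minimum is 25/11 at row 1 (s_1 leaves); pivot element 11/5.
Pivot on row 1; the z-row RHS becomes 24 − (-22/5)·(25/11) = 34.
Next entering variable (most negative z-row entry -2): x_2.
Ratio test on column x_2 — row 1: entry -3/11 ≤ 0; row 2: (152/11)/(13/11) = 152/13; row 3: (236/11)/(50/11) = 118/25; row 4: (29/11)/(4/11) = 29/4. Minimum is 118/25 at row 3 (s_3 leaves); pivot element 50/11.
After the second pivot the z-row RHS is 34 − (-2)·(118/25) = 1086/25.

1086/25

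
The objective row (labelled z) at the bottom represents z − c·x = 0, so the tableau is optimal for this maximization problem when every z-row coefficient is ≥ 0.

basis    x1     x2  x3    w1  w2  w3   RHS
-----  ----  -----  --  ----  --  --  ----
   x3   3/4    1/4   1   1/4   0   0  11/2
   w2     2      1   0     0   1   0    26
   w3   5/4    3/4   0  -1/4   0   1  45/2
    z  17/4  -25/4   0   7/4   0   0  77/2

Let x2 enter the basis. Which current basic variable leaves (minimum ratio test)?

x3

Column x2 entries and ratios — x3: (11/2)/(1/4) = 22; w2: 26/1 = 26; w3: (45/2)/(3/4) = 30.
Smallest ratio is 22 in the row of x3, so x3 leaves.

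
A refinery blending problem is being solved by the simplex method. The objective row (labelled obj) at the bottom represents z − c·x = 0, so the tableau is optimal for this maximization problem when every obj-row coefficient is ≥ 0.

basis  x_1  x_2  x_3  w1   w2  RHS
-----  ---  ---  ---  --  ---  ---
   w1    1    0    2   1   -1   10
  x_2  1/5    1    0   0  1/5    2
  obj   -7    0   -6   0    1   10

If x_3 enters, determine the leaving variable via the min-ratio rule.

Column x_3 entries and ratios — w1: 10/2 = 5; x_2: 0 ≤ 0, skip.
Smallest ratio is 5 in the row of w1, so w1 leaves.

w1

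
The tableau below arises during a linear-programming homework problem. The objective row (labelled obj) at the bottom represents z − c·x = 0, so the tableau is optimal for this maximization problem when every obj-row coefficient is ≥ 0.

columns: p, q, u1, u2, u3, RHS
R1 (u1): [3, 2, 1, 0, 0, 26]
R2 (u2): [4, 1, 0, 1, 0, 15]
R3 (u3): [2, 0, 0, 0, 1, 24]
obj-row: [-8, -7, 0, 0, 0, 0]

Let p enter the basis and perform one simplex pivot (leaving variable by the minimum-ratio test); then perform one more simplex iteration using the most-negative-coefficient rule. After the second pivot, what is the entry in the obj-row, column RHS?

89

Ratio test on column p — row 1: 26/3 = 26/3; row 2: 15/4 = 15/4; row 3: 24/2 = 12. Minimum is 15/4 at row 2 (u2 leaves); pivot element 4.
Divide row 2 by 4; eliminate column p from the other rows.
Second iteration: most negative obj-row entry is -5 in column q, so q enters.
Ratio test on column q — row 1: (59/4)/(5/4) = 59/5; row 2: (15/4)/(1/4) = 15; row 3: entry -1/2 ≤ 0. Minimum is 59/5 at row 1 (u1 leaves); pivot element 5/4.
Divide row 1 by 5/4; eliminate column q from the other rows.
After both pivots, the entry at the obj-row, column RHS is 89.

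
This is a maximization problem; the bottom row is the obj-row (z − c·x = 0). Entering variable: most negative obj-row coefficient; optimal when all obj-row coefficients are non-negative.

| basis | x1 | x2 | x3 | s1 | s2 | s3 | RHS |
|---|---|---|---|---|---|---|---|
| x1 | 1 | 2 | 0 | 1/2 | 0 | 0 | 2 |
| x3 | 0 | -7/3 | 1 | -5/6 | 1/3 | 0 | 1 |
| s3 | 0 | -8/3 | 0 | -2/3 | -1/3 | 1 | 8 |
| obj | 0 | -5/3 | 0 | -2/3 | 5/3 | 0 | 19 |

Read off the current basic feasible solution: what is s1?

0

s1 is not in the basis, so in the current basic feasible solution s1 = 0.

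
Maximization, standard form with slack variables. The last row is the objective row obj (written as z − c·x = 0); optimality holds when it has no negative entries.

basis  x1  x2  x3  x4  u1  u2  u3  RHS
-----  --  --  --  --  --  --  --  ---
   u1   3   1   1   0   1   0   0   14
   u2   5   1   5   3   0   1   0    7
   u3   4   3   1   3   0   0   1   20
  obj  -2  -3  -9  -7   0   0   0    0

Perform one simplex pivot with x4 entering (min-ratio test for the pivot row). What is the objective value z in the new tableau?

Ratio test on column x4 — row 1: entry 0 ≤ 0; row 2: 7/3 = 7/3; row 3: 20/3 = 20/3. Minimum is 7/3 at row 2 (u2 leaves); pivot element 3.
Pivot on row 2; the obj-row RHS becomes 0 − (-7)·(7/3) = 49/3.

49/3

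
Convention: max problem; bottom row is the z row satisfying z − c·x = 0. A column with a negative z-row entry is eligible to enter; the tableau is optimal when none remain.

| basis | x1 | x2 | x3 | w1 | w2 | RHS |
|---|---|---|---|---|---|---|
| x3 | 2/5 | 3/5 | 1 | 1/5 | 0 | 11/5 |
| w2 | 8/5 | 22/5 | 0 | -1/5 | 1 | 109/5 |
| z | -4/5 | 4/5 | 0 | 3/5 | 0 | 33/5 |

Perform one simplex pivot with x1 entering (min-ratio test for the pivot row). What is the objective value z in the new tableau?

Ratio test on column x1 — row 1: (11/5)/(2/5) = 11/2; row 2: (109/5)/(8/5) = 109/8. Minimum is 11/2 at row 1 (x3 leaves); pivot element 2/5.
Pivot on row 1; the z-row RHS becomes 33/5 − (-4/5)·(11/2) = 11.

11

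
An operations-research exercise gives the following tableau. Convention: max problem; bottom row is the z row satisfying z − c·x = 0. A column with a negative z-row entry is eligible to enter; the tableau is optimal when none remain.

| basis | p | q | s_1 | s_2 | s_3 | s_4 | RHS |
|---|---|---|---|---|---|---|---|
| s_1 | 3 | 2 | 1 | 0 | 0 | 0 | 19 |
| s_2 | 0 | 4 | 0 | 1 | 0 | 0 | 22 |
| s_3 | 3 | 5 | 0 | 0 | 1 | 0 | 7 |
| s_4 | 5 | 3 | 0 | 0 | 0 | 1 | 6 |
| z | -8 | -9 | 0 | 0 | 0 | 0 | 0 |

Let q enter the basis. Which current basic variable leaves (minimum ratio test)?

Column q entries and ratios — s_1: 19/2 = 19/2; s_2: 22/4 = 11/2; s_3: 7/5 = 7/5; s_4: 6/3 = 2.
Smallest ratio is 7/5 in the row of s_3, so s_3 leaves.

s_3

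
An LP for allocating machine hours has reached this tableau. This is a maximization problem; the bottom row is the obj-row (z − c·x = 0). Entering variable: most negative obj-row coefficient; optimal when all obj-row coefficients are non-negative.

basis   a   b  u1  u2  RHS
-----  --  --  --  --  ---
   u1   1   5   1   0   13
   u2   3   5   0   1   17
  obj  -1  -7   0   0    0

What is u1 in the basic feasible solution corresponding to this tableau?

13

u1 is basic (row 1); its value is the RHS of that row, 13.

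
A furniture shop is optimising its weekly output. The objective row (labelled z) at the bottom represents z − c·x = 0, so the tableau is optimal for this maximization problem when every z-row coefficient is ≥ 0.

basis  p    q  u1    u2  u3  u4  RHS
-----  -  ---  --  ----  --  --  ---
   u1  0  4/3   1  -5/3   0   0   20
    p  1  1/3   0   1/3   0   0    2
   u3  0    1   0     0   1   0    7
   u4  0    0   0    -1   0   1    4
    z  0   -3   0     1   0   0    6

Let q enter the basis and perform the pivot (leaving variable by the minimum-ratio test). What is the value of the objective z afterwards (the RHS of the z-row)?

Ratio test on column q — row 1: 20/(4/3) = 15; row 2: 2/(1/3) = 6; row 3: 7/1 = 7; row 4: entry 0 ≤ 0. Minimum is 6 at row 2 (p leaves); pivot element 1/3.
Pivot on row 2; the z-row RHS becomes 6 − (-3)·6 = 24.

24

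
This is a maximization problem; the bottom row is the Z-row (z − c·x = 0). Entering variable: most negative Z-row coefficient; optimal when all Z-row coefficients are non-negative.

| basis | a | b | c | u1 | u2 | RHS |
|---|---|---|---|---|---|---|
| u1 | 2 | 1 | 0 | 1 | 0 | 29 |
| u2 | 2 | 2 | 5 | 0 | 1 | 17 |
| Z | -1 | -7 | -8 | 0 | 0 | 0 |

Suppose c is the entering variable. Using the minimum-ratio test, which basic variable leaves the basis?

u2

Column c entries and ratios — u1: 0 ≤ 0, skip; u2: 17/5 = 17/5.
Smallest ratio is 17/5 in the row of u2, so u2 leaves.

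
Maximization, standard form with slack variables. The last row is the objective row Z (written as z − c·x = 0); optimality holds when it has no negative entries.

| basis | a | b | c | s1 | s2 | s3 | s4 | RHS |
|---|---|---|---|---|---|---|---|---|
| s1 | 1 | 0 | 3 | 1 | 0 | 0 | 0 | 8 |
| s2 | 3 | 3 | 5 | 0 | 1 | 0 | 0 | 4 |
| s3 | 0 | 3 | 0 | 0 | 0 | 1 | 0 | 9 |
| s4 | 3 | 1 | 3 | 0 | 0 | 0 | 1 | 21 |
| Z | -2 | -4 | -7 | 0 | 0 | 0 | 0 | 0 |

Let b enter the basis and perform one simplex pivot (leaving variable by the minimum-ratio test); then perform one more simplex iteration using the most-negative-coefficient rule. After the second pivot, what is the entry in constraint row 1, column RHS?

28/5

Ratio test on column b — row 1: entry 0 ≤ 0; row 2: 4/3 = 4/3; row 3: 9/3 = 3; row 4: 21/1 = 21. Minimum is 4/3 at row 2 (s2 leaves); pivot element 3.
Divide row 2 by 3; eliminate column b from the other rows.
Second iteration: most negative Z-row entry is -1/3 in column c, so c enters.
Ratio test on column c — row 1: 8/3 = 8/3; row 2: (4/3)/(5/3) = 4/5; row 3: entry -5 ≤ 0; row 4: (59/3)/(4/3) = 59/4. Minimum is 4/5 at row 2 (b leaves); pivot element 5/3.
Divide row 2 by 5/3; eliminate column c from the other rows.
After both pivots, the entry at constraint row 1, column RHS is 28/5.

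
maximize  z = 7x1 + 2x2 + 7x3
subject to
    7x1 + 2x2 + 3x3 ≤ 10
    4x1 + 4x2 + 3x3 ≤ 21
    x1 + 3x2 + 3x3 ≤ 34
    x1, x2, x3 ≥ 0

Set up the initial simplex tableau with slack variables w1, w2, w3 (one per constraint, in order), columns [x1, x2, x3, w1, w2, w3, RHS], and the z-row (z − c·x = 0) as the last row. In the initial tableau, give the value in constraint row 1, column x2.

2

Constraint 1 has coefficient 2 on x2.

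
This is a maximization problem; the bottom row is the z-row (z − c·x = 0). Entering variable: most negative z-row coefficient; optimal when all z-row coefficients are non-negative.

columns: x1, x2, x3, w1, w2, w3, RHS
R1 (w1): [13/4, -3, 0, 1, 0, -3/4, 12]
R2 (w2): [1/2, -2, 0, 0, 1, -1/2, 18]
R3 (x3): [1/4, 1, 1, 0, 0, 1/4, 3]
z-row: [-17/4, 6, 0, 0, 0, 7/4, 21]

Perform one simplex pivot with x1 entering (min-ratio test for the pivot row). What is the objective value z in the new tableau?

477/13

Ratio test on column x1 — row 1: 12/(13/4) = 48/13; row 2: 18/(1/2) = 36; row 3: 3/(1/4) = 12. Minimum is 48/13 at row 1 (w1 leaves); pivot element 13/4.
Pivot on row 1; the z-row RHS becomes 21 − (-17/4)·(48/13) = 477/13.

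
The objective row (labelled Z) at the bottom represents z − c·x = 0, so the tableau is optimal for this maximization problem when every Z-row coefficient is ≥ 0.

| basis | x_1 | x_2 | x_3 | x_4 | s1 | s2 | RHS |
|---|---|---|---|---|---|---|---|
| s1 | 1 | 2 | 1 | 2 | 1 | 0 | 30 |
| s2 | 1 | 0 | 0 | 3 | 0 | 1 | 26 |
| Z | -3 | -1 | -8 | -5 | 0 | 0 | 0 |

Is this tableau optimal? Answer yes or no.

no

The Z-row has a negative entry -8 in column x_3, so it is not optimal.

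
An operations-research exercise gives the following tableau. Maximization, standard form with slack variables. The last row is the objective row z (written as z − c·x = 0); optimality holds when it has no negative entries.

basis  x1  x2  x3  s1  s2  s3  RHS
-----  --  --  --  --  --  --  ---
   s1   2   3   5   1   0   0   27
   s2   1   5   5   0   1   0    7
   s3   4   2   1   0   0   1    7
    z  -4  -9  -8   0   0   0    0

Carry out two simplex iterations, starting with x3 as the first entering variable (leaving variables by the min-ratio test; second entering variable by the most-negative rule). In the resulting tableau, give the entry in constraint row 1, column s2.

-18/19

Ratio test on column x3 — row 1: 27/5 = 27/5; row 2: 7/5 = 7/5; row 3: 7/1 = 7. Minimum is 7/5 at row 2 (s2 leaves); pivot element 5.
Divide row 2 by 5; eliminate column x3 from the other rows.
Second iteration: most negative z-row entry is -12/5 in column x1, so x1 enters.
Ratio test on column x1 — row 1: 20/1 = 20; row 2: (7/5)/(1/5) = 7; row 3: (28/5)/(19/5) = 28/19. Minimum is 28/19 at row 3 (s3 leaves); pivot element 19/5.
Divide row 3 by 19/5; eliminate column x1 from the other rows.
After both pivots, the entry at constraint row 1, column s2 is -18/19.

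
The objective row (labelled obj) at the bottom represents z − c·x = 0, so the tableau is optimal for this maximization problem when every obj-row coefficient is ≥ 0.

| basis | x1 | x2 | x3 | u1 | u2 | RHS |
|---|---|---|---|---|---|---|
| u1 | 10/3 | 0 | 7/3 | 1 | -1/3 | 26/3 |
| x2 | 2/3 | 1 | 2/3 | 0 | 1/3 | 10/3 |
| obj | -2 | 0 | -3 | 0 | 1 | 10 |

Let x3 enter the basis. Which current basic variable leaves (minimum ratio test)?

Column x3 entries and ratios — u1: (26/3)/(7/3) = 26/7; x2: (10/3)/(2/3) = 5.
Smallest ratio is 26/7 in the row of u1, so u1 leaves.

u1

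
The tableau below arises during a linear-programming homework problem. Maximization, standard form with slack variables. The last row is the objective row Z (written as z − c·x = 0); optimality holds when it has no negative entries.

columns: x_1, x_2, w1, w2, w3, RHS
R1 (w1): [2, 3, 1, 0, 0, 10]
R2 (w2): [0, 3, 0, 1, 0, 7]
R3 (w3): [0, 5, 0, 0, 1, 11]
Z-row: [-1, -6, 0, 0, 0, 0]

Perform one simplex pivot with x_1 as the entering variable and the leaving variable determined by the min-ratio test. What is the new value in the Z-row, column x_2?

-9/2

Ratio test on column x_1 — row 1: 10/2 = 5; row 2: entry 0 ≤ 0; row 3: entry 0 ≤ 0. Minimum is 5 at row 1 (w1 leaves); pivot element 2.
Divide row 1 by 2; eliminate column x_1 from the other rows.
Z-row update in column x_2: -6 − (-1)·(3/2) = -9/2.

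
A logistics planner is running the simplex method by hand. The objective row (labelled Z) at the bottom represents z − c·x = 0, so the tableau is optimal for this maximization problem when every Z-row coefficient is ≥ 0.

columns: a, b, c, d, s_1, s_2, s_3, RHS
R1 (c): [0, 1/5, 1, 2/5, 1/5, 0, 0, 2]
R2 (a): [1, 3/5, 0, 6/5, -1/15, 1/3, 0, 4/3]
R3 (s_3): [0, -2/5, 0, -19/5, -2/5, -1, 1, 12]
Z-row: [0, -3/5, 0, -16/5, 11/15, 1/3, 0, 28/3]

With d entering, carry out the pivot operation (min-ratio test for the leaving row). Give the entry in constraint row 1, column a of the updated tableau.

Ratio test on column d — row 1: 2/(2/5) = 5; row 2: (4/3)/(6/5) = 10/9; row 3: entry -19/5 ≤ 0. Minimum is 10/9 at row 2 (a leaves); pivot element 6/5.
Divide row 2 by 6/5; eliminate column d from the other rows.
Row 1 update in column a: 0 − (2/5)·(5/6) = -1/3.

-1/3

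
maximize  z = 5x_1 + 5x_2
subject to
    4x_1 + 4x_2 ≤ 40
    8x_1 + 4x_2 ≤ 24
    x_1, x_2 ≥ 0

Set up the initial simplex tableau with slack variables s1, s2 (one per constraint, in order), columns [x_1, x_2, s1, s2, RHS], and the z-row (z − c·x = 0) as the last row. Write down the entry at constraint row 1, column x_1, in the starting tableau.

4

Constraint 1 has coefficient 4 on x_1.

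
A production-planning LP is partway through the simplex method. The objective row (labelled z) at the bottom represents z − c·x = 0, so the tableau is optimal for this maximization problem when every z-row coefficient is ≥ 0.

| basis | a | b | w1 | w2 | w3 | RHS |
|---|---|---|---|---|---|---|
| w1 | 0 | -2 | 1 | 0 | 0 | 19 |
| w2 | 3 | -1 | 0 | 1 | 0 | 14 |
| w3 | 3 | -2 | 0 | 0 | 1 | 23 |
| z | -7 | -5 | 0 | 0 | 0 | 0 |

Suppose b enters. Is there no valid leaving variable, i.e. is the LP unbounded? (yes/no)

Every constraint-row entry in column b is ≤ 0, so increasing b is unbounded.

yes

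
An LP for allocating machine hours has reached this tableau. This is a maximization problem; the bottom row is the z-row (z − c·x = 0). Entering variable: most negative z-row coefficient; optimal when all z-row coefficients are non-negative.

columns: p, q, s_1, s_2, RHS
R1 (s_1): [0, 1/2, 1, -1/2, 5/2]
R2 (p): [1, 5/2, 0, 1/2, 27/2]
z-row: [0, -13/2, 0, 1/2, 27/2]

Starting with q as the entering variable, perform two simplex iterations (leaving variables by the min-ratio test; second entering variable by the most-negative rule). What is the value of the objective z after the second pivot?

Ratio test on column q — row 1: (5/2)/(1/2) = 5; row 2: (27/2)/(5/2) = 27/5. Minimum is 5 at row 1 (s_1 leaves); pivot element 1/2.
Pivot on row 1; the z-row RHS becomes 27/2 − (-13/2)·5 = 46.
Next entering variable (most negative z-row entry -6): s_2.
Ratio test on column s_2 — row 1: entry -1 ≤ 0; row 2: 1/3 = 1/3. Minimum is 1/3 at row 2 (p leaves); pivot element 3.
After the second pivot the z-row RHS is 46 − (-6)·(1/3) = 48.

48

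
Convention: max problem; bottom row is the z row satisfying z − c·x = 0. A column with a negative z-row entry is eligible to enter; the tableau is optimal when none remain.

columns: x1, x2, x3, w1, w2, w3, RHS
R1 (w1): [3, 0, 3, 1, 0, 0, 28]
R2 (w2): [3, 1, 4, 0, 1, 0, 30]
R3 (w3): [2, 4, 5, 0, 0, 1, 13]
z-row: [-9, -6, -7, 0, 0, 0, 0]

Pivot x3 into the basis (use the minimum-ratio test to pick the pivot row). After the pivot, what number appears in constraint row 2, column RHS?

98/5

Ratio test on column x3 — row 1: 28/3 = 28/3; row 2: 30/4 = 15/2; row 3: 13/5 = 13/5. Minimum is 13/5 at row 3 (w3 leaves); pivot element 5.
Divide row 3 by 5; eliminate column x3 from the other rows.
Row 2 update in column RHS: 30 − 4·(13/5) = 98/5.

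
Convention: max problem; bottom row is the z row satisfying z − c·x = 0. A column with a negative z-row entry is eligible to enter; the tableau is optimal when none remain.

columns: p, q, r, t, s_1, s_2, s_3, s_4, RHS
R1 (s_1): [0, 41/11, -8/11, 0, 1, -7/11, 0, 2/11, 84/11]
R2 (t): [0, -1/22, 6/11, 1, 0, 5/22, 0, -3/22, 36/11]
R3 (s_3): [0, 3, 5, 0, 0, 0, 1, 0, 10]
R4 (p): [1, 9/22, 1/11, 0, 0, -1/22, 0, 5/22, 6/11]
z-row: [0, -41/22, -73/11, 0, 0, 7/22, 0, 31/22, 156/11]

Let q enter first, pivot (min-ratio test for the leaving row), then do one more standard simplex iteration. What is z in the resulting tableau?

986/39

Ratio test on column q — row 1: (84/11)/(41/11) = 84/41; row 2: entry -1/22 ≤ 0; row 3: 10/3 = 10/3; row 4: (6/11)/(9/22) = 4/3. Minimum is 4/3 at row 4 (p leaves); pivot element 9/22.
Pivot on row 4; the z-row RHS becomes 156/11 − (-41/22)·(4/3) = 50/3.
Next entering variable (most negative z-row entry -56/9): r.
Ratio test on column r — row 1: entry -14/9 ≤ 0; row 2: (10/3)/(5/9) = 6; row 3: 6/(13/3) = 18/13; row 4: (4/3)/(2/9) = 6. Minimum is 18/13 at row 3 (s_3 leaves); pivot element 13/3.
After the second pivot the z-row RHS is 50/3 − (-56/9)·(18/13) = 986/39.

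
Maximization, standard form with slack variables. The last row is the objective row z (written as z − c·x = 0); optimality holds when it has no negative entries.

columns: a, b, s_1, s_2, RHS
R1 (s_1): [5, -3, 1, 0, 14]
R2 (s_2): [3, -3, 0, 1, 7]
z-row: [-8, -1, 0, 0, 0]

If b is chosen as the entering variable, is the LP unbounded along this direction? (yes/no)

Every constraint-row entry in column b is ≤ 0, so increasing b is unbounded.

yes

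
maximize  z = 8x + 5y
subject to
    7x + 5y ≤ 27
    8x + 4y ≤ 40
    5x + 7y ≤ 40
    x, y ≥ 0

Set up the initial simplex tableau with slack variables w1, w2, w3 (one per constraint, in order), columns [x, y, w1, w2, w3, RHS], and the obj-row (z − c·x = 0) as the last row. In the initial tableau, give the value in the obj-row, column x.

-8

The obj-row carries the negated objective coefficients: the x entry is -8.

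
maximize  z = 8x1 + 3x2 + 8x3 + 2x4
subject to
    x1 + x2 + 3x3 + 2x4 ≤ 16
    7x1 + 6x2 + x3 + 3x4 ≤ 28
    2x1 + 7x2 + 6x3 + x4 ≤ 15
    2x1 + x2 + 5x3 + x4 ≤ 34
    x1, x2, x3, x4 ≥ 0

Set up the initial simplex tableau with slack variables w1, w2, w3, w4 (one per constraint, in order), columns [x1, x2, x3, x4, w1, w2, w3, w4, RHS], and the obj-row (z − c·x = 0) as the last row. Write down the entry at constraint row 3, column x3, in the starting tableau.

6

Constraint 3 has coefficient 6 on x3.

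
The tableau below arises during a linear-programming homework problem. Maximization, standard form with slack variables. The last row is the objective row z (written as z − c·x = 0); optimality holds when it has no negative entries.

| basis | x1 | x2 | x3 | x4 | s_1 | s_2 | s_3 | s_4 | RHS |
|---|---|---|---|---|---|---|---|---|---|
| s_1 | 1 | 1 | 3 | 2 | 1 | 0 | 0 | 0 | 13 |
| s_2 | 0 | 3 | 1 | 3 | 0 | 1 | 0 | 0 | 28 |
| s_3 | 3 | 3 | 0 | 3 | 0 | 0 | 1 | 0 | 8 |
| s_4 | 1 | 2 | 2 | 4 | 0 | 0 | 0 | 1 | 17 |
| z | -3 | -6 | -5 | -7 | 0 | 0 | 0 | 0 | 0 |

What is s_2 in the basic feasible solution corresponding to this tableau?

28

s_2 is basic (row 2); its value is the RHS of that row, 28.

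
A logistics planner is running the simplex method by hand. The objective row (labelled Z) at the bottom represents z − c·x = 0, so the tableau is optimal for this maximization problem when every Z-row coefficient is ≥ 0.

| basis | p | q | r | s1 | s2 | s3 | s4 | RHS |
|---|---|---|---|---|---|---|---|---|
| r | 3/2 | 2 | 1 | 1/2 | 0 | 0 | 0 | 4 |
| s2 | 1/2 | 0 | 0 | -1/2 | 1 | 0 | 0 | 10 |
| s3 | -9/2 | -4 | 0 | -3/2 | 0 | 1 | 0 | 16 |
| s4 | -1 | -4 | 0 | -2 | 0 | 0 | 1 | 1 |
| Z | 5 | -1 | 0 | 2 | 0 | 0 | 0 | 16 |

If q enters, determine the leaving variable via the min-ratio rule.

Column q entries and ratios — r: 4/2 = 2; s2: 0 ≤ 0, skip; s3: -4 ≤ 0, skip; s4: -4 ≤ 0, skip.
Smallest ratio is 2 in the row of r, so r leaves.

r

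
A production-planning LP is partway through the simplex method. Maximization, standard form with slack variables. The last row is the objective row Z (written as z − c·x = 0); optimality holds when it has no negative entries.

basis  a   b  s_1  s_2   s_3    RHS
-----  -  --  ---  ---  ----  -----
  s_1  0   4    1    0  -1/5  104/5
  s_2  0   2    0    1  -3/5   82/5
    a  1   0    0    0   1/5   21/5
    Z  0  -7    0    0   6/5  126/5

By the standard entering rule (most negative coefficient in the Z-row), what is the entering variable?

b

Negative Z-row entries: b: -7.
The most negative is -7 in column b, so b enters.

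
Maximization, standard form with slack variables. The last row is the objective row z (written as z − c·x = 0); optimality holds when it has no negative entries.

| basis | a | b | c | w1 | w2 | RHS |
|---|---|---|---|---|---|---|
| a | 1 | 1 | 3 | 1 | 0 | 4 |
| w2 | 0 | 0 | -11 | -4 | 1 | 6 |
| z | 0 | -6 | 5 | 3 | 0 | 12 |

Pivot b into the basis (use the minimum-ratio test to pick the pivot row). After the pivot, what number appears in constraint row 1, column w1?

Ratio test on column b — row 1: 4/1 = 4; row 2: entry 0 ≤ 0. Minimum is 4 at row 1 (a leaves); pivot element 1.
Divide row 1 by 1; eliminate column b from the other rows.
In the new row 1, the w1 entry is the old entry divided by the pivot: 1/1 = 1.

1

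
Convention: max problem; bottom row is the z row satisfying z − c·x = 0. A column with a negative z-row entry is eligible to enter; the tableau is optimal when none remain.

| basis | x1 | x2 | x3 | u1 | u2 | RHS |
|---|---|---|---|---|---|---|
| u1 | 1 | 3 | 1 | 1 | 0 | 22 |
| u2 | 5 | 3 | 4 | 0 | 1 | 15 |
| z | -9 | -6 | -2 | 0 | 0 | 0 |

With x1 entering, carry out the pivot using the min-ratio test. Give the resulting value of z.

Ratio test on column x1 — row 1: 22/1 = 22; row 2: 15/5 = 3. Minimum is 3 at row 2 (u2 leaves); pivot element 5.
Pivot on row 2; the z-row RHS becomes 0 − (-9)·3 = 27.

27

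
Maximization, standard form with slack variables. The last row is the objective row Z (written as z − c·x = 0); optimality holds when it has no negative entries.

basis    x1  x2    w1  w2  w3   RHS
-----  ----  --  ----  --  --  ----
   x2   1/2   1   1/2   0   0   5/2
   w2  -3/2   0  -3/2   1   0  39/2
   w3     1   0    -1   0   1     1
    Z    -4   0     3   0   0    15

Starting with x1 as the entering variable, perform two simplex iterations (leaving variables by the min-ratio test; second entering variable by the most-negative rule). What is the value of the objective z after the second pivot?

21

Ratio test on column x1 — row 1: (5/2)/(1/2) = 5; row 2: entry -3/2 ≤ 0; row 3: 1/1 = 1. Minimum is 1 at row 3 (w3 leaves); pivot element 1.
Pivot on row 3; the Z-row RHS becomes 15 − (-4)·1 = 19.
Next entering variable (most negative Z-row entry -1): w1.
Ratio test on column w1 — row 1: 2/1 = 2; row 2: entry -3 ≤ 0; row 3: entry -1 ≤ 0. Minimum is 2 at row 1 (x2 leaves); pivot element 1.
After the second pivot the Z-row RHS is 19 − (-1)·2 = 21.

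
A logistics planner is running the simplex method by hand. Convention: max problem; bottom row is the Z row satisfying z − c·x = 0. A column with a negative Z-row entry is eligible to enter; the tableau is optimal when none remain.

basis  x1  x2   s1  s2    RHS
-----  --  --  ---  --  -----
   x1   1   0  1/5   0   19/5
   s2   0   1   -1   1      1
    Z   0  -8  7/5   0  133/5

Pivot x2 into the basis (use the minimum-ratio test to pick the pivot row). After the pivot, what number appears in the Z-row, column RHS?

173/5

Ratio test on column x2 — row 1: entry 0 ≤ 0; row 2: 1/1 = 1. Minimum is 1 at row 2 (s2 leaves); pivot element 1.
Divide row 2 by 1; eliminate column x2 from the other rows.
Z-row update in column RHS: 133/5 − (-8)·1 = 173/5.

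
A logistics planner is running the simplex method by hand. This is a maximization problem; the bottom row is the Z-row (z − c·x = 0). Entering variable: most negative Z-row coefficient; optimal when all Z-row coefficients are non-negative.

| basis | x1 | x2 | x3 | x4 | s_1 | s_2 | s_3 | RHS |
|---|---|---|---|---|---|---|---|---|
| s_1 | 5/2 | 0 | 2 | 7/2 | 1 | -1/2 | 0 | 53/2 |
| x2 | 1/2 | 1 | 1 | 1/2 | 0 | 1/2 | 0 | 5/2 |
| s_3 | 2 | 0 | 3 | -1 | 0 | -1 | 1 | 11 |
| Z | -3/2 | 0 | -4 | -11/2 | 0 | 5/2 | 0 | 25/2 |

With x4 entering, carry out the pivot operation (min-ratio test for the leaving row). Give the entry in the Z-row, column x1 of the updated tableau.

4

Ratio test on column x4 — row 1: (53/2)/(7/2) = 53/7; row 2: (5/2)/(1/2) = 5; row 3: entry -1 ≤ 0. Minimum is 5 at row 2 (x2 leaves); pivot element 1/2.
Divide row 2 by 1/2; eliminate column x4 from the other rows.
Z-row update in column x1: -3/2 − (-11/2)·1 = 4.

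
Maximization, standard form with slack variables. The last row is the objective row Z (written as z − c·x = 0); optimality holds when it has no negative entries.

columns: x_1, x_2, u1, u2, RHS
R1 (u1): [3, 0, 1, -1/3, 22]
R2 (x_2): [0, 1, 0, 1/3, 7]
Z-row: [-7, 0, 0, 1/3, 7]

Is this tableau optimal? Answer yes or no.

The Z-row has a negative entry -7 in column x_1, so it is not optimal.

no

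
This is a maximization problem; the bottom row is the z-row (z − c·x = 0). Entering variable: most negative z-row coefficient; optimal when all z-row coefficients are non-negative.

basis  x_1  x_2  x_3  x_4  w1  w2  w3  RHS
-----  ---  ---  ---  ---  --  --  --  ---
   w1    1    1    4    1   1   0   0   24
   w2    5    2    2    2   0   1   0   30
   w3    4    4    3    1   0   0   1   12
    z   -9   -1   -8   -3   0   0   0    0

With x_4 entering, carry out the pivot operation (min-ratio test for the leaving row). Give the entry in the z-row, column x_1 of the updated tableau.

Ratio test on column x_4 — row 1: 24/1 = 24; row 2: 30/2 = 15; row 3: 12/1 = 12. Minimum is 12 at row 3 (w3 leaves); pivot element 1.
Divide row 3 by 1; eliminate column x_4 from the other rows.
z-row update in column x_1: -9 − (-3)·4 = 3.

3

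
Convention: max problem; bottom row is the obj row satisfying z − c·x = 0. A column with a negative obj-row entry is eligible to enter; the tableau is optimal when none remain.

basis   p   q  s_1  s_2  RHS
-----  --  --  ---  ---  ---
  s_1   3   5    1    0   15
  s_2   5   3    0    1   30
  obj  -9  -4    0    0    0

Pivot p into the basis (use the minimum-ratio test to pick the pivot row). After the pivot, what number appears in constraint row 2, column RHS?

5

Ratio test on column p — row 1: 15/3 = 5; row 2: 30/5 = 6. Minimum is 5 at row 1 (s_1 leaves); pivot element 3.
Divide row 1 by 3; eliminate column p from the other rows.
Row 2 update in column RHS: 30 − 5·5 = 5.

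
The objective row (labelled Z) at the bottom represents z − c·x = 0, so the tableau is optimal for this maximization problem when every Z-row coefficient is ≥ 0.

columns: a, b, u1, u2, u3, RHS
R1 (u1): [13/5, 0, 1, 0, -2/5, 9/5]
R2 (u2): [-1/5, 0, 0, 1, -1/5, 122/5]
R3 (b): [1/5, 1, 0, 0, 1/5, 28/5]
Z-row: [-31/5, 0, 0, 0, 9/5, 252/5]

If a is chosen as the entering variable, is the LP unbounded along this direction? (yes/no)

Column a has positive entries in row(s) 1, 3, so the ratio test bounds it — not unbounded.

no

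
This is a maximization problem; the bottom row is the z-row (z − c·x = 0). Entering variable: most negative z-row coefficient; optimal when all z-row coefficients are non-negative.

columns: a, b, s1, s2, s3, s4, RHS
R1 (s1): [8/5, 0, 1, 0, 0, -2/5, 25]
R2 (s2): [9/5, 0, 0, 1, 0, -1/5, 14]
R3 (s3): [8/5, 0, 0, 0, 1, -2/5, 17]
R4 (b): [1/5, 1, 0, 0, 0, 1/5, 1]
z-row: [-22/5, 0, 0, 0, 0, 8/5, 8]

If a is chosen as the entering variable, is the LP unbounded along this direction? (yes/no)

Column a has positive entries in row(s) 1, 2, 3, 4, so the ratio test bounds it — not unbounded.

no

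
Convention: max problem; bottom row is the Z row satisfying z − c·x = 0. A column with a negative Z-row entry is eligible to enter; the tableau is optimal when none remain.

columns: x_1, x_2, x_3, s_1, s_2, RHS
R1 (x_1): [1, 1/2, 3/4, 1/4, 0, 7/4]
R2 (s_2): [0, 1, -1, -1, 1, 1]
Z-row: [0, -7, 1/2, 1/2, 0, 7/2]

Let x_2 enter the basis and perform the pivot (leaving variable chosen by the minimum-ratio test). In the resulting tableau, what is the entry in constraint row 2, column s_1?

-1

Ratio test on column x_2 — row 1: (7/4)/(1/2) = 7/2; row 2: 1/1 = 1. Minimum is 1 at row 2 (s_2 leaves); pivot element 1.
Divide row 2 by 1; eliminate column x_2 from the other rows.
In the new row 2, the s_1 entry is the old entry divided by the pivot: (-1)/1 = -1.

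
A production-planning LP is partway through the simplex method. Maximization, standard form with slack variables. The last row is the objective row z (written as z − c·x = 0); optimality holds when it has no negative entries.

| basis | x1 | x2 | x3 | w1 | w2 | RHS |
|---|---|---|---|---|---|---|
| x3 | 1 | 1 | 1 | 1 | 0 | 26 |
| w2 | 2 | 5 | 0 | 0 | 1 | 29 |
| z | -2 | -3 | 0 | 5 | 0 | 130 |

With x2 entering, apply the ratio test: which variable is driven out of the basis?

w2

Column x2 entries and ratios — x3: 26/1 = 26; w2: 29/5 = 29/5.
Smallest ratio is 29/5 in the row of w2, so w2 leaves.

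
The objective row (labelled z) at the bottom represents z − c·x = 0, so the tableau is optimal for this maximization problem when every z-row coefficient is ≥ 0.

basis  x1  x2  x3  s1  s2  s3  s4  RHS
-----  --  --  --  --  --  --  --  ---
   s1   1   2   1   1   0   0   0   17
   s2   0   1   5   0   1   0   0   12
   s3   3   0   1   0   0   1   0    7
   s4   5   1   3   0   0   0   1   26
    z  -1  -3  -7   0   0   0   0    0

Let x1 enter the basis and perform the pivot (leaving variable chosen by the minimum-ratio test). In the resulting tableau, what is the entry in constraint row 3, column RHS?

7/3

Ratio test on column x1 — row 1: 17/1 = 17; row 2: entry 0 ≤ 0; row 3: 7/3 = 7/3; row 4: 26/5 = 26/5. Minimum is 7/3 at row 3 (s3 leaves); pivot element 3.
Divide row 3 by 3; eliminate column x1 from the other rows.
In the new row 3, the RHS entry is the old entry divided by the pivot: 7/3 = 7/3.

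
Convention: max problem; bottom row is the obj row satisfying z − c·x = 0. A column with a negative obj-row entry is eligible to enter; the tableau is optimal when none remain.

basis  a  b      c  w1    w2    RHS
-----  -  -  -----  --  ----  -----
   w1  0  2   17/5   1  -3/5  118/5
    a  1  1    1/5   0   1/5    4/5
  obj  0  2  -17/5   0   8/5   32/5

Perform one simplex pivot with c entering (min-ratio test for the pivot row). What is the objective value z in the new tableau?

Ratio test on column c — row 1: (118/5)/(17/5) = 118/17; row 2: (4/5)/(1/5) = 4. Minimum is 4 at row 2 (a leaves); pivot element 1/5.
Pivot on row 2; the obj-row RHS becomes 32/5 − (-17/5)·4 = 20.

20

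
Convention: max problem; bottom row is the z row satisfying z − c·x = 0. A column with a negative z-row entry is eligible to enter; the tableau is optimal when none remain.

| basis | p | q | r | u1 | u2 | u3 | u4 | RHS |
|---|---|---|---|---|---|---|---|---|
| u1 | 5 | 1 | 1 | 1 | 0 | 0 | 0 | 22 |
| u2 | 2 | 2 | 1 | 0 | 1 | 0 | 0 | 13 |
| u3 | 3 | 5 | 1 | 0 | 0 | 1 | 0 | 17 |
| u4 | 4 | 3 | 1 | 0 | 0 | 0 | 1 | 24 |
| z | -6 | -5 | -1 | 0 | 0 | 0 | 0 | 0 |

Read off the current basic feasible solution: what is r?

r is not in the basis, so in the current basic feasible solution r = 0.

0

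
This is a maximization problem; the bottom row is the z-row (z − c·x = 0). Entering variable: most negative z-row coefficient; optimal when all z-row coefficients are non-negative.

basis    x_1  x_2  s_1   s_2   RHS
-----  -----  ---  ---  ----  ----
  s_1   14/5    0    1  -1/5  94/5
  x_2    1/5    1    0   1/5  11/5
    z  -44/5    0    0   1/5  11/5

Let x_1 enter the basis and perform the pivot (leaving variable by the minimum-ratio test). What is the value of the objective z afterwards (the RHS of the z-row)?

429/7

Ratio test on column x_1 — row 1: (94/5)/(14/5) = 47/7; row 2: (11/5)/(1/5) = 11. Minimum is 47/7 at row 1 (s_1 leaves); pivot element 14/5.
Pivot on row 1; the z-row RHS becomes 11/5 − (-44/5)·(47/7) = 429/7.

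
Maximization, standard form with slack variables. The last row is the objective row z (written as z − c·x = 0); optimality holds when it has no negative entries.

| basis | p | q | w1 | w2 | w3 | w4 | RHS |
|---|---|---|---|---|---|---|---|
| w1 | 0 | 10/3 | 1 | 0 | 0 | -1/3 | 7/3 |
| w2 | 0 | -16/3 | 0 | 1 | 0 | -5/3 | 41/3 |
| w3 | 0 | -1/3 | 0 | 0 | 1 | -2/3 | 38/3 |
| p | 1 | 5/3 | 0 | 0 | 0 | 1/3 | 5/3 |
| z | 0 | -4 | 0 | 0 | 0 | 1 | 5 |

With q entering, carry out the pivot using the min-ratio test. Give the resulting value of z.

39/5

Ratio test on column q — row 1: (7/3)/(10/3) = 7/10; row 2: entry -16/3 ≤ 0; row 3: entry -1/3 ≤ 0; row 4: (5/3)/(5/3) = 1. Minimum is 7/10 at row 1 (w1 leaves); pivot element 10/3.
Pivot on row 1; the z-row RHS becomes 5 − (-4)·(7/10) = 39/5.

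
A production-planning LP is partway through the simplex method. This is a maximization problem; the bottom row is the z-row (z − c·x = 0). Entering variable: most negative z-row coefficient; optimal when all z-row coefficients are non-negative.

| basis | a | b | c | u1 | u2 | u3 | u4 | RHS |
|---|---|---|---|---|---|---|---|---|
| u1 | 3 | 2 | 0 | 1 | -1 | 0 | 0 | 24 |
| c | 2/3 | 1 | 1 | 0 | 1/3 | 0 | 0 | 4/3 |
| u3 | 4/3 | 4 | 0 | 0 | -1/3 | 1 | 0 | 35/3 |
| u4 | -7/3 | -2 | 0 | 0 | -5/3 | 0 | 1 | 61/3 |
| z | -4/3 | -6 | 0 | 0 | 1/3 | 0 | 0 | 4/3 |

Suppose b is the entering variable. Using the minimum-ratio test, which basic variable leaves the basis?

Column b entries and ratios — u1: 24/2 = 12; c: (4/3)/1 = 4/3; u3: (35/3)/4 = 35/12; u4: -2 ≤ 0, skip.
Smallest ratio is 4/3 in the row of c, so c leaves.

c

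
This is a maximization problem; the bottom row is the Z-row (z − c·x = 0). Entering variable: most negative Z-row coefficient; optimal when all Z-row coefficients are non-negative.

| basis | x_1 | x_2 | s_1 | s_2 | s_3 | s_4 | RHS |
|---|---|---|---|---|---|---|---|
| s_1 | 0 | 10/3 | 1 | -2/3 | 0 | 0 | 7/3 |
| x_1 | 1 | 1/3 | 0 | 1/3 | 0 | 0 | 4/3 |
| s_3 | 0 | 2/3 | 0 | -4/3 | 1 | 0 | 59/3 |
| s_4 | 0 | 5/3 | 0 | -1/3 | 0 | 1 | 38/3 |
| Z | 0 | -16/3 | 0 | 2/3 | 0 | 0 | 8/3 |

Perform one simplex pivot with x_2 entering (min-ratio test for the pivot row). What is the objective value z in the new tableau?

Ratio test on column x_2 — row 1: (7/3)/(10/3) = 7/10; row 2: (4/3)/(1/3) = 4; row 3: (59/3)/(2/3) = 59/2; row 4: (38/3)/(5/3) = 38/5. Minimum is 7/10 at row 1 (s_1 leaves); pivot element 10/3.
Pivot on row 1; the Z-row RHS becomes 8/3 − (-16/3)·(7/10) = 32/5.

32/5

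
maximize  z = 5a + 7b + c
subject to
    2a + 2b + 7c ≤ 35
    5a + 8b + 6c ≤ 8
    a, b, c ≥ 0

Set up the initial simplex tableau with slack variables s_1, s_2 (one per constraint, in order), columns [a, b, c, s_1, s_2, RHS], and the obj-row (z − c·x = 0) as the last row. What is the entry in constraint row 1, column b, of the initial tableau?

Constraint 1 has coefficient 2 on b.

2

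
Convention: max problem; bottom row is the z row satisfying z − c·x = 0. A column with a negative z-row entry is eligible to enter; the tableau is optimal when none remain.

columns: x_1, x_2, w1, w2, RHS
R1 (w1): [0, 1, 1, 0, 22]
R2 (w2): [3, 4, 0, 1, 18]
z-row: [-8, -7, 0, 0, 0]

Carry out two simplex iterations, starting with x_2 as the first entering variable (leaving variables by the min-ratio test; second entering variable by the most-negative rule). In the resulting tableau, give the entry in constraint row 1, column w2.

Ratio test on column x_2 — row 1: 22/1 = 22; row 2: 18/4 = 9/2. Minimum is 9/2 at row 2 (w2 leaves); pivot element 4.
Divide row 2 by 4; eliminate column x_2 from the other rows.
Second iteration: most negative z-row entry is -11/4 in column x_1, so x_1 enters.
Ratio test on column x_1 — row 1: entry -3/4 ≤ 0; row 2: (9/2)/(3/4) = 6. Minimum is 6 at row 2 (x_2 leaves); pivot element 3/4.
Divide row 2 by 3/4; eliminate column x_1 from the other rows.
After both pivots, the entry at constraint row 1, column w2 is 0.

0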